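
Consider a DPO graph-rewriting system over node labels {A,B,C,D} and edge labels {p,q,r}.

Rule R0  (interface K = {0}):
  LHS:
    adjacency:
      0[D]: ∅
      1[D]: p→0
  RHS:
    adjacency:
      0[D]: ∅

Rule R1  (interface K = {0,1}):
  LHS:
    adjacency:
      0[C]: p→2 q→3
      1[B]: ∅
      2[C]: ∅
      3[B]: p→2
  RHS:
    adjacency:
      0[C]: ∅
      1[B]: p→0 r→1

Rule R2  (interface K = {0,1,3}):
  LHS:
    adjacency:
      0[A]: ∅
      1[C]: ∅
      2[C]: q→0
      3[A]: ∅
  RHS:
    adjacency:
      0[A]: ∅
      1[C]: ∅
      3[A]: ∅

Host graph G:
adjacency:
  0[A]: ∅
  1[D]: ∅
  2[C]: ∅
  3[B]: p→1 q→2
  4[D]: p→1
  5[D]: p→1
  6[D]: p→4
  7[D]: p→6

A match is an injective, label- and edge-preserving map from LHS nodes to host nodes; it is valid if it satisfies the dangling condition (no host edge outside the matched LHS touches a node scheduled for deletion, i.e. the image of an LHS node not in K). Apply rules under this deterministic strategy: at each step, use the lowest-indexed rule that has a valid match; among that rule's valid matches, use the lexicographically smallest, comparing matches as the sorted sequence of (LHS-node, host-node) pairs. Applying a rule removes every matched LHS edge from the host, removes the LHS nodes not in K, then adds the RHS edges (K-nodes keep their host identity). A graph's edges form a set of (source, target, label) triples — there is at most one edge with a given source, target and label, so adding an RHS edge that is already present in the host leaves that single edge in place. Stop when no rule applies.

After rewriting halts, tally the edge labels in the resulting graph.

[0] host  ⇒  8 nodes, 6 edges  {3-p->1 3-q->2 4-p->1 5-p->1 6-p->4 7-p->6}
[1] R0 @ {0↦1, 1↦5}  ⇒  7 nodes, 5 edges  {3-p->1 3-q->2 4-p->1 6-p->4 7-p->6}
[2] R0 @ {0↦6, 1↦7}  ⇒  6 nodes, 4 edges  {3-p->1 3-q->2 4-p->1 6-p->4}
[3] R0 @ {0↦4, 1↦6}  ⇒  5 nodes, 3 edges  {3-p->1 3-q->2 4-p->1}
[4] R0 @ {0↦1, 1↦4}  ⇒  4 nodes, 2 edges  {3-p->1 3-q->2}
normal form: no rule applies after step 4
NF edges: [(3, 1, 'p'), (3, 2, 'q')]

Answer: p:1 q:1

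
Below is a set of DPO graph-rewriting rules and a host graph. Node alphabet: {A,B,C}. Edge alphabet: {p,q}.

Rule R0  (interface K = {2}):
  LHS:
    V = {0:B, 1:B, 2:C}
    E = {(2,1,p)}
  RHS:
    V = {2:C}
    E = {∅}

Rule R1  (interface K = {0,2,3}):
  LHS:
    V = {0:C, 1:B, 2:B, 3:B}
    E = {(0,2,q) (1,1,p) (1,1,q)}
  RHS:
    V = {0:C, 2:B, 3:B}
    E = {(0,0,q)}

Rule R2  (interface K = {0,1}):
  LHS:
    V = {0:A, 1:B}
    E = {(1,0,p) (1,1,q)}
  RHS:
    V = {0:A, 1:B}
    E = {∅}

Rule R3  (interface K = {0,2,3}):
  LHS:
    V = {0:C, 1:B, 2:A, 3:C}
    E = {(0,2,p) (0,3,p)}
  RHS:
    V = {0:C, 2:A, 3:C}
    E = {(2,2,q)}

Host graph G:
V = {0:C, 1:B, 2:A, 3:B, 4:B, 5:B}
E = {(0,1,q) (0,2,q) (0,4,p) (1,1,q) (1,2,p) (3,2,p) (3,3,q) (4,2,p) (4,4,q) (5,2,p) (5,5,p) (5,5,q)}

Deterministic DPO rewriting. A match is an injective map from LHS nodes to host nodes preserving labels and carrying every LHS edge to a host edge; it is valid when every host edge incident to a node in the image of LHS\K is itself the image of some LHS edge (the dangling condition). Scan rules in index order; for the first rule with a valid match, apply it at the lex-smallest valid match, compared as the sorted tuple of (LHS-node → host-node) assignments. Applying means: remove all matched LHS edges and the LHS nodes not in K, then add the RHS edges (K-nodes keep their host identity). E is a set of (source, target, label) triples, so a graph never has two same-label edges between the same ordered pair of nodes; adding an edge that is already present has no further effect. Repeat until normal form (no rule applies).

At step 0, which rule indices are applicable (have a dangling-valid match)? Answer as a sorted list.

R0: no valid match — 3 raw matches, all fail dangling condition
R1: no valid match — 2 raw matches, all fail dangling condition
R2: 4 valid matches — {0↦2, 1↦1}, {0↦2, 1↦3}, {0↦2, 1↦4} (+1 more)
R3: no valid match — LHS pattern not found

Answer: [R2]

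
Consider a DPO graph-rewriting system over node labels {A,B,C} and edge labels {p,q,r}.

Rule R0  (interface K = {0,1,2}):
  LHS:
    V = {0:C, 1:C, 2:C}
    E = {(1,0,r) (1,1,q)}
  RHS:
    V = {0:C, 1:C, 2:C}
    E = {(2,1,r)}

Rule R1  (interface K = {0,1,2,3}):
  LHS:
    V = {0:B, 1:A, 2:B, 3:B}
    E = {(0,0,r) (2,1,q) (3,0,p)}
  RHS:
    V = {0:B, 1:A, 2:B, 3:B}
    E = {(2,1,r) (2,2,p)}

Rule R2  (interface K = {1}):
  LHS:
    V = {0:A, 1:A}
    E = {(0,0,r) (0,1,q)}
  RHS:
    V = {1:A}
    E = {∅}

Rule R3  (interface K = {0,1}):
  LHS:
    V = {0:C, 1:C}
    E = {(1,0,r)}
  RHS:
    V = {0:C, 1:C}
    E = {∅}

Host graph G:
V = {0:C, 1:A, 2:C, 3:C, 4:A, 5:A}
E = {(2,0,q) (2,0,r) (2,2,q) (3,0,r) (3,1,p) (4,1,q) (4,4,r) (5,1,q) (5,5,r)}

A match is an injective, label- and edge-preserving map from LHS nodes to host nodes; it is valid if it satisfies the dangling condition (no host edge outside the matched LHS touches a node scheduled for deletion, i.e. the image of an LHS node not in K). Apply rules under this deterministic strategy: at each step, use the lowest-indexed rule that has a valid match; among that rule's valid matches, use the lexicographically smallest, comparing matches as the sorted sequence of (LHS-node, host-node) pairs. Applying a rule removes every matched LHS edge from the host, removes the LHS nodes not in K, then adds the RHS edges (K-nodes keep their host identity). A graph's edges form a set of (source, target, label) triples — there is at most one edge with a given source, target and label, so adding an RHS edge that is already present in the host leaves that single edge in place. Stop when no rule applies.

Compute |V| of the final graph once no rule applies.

Answer: 4

Steps:
start.  V:6 E:9  edges: 2-q->0 2-r->0 2-q->2 3-r->0 3-p->1 4-q->1 4-r->4 5-q->1 5-r->5
1. fire R0 via {0↦0, 1↦2, 2↦3}  →  V:6 E:8  edges: 2-q->0 3-r->0 3-p->1 3-r->2 4-q->1 4-r->4 5-q->1 5-r->5
2. fire R2 via {0↦4, 1↦1}  →  V:5 E:6  edges: 2-q->0 3-r->0 3-p->1 3-r->2 5-q->1 5-r->5
3. fire R2 via {0↦5, 1↦1}  →  V:4 E:4  edges: 2-q->0 3-r->0 3-p->1 3-r->2
4. fire R3 via {0↦0, 1↦3}  →  V:4 E:3  edges: 2-q->0 3-p->1 3-r->2
5. fire R3 via {0↦2, 1↦3}  →  V:4 E:2  edges: 2-q->0 3-p->1
final graph: no rule applies after step 5
NF nodes: {0:C, 1:A, 2:C, 3:C}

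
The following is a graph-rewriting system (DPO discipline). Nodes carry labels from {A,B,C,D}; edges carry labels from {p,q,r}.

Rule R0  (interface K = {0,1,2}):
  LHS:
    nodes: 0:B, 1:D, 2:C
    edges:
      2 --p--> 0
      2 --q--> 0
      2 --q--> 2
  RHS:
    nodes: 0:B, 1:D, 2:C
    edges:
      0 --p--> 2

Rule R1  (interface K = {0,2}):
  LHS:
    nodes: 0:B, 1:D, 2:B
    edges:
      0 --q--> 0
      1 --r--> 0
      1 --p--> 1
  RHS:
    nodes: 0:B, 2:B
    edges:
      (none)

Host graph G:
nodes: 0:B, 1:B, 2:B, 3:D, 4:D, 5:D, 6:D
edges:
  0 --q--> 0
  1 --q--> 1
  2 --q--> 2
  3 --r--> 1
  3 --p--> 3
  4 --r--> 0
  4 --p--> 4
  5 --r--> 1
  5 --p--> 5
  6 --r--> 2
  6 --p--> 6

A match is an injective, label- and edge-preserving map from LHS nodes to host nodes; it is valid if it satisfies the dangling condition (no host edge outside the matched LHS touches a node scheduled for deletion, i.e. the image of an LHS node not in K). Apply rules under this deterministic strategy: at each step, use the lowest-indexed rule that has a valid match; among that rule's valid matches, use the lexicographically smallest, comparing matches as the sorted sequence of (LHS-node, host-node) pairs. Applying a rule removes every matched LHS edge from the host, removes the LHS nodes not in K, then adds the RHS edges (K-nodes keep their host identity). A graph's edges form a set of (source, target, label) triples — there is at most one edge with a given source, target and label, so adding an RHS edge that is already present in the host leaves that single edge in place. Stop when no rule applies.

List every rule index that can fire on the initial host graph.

Answer: [R1]

Derivation:
R0: no valid match — LHS pattern not found
R1: 8 valid matches — {0↦0, 1↦4, 2↦1}, {0↦0, 1↦4, 2↦2}, {0↦1, 1↦3, 2↦0} (+5 more)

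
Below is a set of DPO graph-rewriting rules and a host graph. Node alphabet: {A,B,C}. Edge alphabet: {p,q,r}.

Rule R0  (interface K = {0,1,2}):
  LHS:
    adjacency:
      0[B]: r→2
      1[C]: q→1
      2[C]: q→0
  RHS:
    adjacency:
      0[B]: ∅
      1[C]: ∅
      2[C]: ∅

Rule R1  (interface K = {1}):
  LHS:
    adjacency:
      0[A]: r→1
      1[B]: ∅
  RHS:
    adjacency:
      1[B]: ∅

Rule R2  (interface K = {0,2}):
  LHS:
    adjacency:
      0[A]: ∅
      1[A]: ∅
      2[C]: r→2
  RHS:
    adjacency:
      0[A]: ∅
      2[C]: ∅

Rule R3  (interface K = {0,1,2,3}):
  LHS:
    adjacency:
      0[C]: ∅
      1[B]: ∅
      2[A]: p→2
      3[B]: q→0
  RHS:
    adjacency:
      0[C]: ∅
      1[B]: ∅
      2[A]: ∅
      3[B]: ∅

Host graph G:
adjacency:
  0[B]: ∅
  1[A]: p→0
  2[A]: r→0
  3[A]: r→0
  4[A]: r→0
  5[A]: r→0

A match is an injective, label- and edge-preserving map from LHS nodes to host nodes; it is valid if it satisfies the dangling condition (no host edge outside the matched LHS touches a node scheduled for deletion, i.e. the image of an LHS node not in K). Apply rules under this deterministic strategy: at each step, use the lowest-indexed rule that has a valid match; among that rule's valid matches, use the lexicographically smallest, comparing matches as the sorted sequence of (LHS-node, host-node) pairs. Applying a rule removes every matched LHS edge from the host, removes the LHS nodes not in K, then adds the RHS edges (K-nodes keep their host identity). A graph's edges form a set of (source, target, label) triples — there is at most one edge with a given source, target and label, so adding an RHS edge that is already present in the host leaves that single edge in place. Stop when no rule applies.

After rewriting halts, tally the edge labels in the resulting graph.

initial: |V|=6 |E|=5  E = 1-p->0 2-r->0 3-r->0 4-r->0 5-r->0
step 1: apply R1 at {0↦2, 1↦0}  → |V|=5 |E|=4  E = 1-p->0 3-r->0 4-r->0 5-r->0
step 2: apply R1 at {0↦3, 1↦0}  → |V|=4 |E|=3  E = 1-p->0 4-r->0 5-r->0
step 3: apply R1 at {0↦4, 1↦0}  → |V|=3 |E|=2  E = 1-p->0 5-r->0
step 4: apply R1 at {0↦5, 1↦0}  → |V|=2 |E|=1  E = 1-p->0
halt: no rule applies after step 4
NF edges: [(1, 0, 'p')]

Answer: p:1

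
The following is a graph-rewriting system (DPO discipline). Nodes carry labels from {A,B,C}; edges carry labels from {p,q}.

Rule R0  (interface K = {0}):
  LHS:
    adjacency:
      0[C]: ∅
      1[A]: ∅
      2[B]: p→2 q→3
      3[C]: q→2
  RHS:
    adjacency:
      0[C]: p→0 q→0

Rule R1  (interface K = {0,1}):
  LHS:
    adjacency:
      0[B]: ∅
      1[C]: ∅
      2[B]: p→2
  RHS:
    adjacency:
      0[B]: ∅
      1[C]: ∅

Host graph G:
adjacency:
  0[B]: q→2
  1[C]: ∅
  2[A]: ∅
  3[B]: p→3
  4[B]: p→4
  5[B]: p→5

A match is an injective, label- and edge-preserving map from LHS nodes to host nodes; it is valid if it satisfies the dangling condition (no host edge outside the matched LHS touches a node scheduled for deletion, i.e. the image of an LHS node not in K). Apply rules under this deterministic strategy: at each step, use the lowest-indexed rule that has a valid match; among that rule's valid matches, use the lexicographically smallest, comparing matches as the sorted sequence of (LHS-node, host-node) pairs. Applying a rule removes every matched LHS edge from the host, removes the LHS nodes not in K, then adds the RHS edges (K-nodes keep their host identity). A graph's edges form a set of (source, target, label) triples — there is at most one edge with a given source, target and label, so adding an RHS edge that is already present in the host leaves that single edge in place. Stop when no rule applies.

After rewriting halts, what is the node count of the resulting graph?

start.  V:6 E:4  edges: 0-q->2 3-p->3 4-p->4 5-p->5
1. fire R1 via {0↦0, 1↦1, 2↦3}  →  V:5 E:3  edges: 0-q->2 4-p->4 5-p->5
2. fire R1 via {0↦0, 1↦1, 2↦4}  →  V:4 E:2  edges: 0-q->2 5-p->5
3. fire R1 via {0↦0, 1↦1, 2↦5}  →  V:3 E:1  edges: 0-q->2
normal form: no rule applies after step 3
NF nodes: {0:B, 1:C, 2:A}

Answer: 3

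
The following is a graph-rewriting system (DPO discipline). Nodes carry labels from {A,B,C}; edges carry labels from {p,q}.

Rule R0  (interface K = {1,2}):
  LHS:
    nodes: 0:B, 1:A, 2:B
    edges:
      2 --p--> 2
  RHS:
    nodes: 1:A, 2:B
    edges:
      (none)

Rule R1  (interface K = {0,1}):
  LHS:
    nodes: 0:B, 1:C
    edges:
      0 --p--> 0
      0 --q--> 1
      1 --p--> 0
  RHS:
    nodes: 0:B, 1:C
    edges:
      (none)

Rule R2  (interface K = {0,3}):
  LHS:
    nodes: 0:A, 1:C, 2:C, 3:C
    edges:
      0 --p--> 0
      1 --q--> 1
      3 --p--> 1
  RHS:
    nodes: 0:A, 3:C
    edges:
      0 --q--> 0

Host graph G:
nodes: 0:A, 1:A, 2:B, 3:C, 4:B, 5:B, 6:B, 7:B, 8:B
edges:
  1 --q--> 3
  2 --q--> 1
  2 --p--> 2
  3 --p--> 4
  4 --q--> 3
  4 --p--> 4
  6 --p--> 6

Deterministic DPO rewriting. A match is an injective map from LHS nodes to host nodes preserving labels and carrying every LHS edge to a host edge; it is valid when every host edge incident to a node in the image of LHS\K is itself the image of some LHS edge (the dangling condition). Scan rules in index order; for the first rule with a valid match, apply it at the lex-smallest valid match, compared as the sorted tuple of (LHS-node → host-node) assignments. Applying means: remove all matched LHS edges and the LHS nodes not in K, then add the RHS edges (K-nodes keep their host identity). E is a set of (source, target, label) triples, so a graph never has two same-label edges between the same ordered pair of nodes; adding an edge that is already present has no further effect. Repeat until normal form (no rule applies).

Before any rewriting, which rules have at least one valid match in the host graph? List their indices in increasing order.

Answer: [R0,R1]

Derivation:
R0: 18 valid matches — {0↦5, 1↦0, 2↦2}, {0↦5, 1↦0, 2↦4}, {0↦5, 1↦0, 2↦6} (+15 more)
R1: 1 valid match — {0↦4, 1↦3}
R2: no valid match — LHS pattern not found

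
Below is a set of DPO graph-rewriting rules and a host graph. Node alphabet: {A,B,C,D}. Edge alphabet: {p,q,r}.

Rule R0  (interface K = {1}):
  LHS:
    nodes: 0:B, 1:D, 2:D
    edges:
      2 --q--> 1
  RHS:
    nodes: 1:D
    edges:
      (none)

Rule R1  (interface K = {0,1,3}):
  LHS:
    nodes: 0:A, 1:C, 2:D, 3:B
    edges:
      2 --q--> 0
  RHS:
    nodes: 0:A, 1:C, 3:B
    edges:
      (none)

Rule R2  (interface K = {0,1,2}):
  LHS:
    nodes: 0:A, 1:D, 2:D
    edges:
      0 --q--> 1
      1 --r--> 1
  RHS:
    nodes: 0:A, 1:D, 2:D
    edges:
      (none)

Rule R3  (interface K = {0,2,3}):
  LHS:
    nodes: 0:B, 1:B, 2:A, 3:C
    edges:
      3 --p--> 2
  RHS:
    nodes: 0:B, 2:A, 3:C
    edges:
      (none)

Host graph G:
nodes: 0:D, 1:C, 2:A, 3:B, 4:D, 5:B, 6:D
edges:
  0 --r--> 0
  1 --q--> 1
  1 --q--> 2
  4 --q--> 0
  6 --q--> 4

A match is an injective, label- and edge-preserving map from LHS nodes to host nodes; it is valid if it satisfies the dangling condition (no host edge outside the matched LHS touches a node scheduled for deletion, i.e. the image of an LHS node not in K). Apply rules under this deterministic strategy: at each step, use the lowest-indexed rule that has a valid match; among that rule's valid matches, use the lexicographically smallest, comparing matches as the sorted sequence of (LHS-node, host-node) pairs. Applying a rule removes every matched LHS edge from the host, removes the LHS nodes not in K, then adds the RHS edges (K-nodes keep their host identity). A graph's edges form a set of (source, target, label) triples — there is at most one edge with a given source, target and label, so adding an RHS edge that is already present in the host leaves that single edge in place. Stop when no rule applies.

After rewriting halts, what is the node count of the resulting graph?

Answer: 3

Rewrite trace:
start.  V:7 E:5  edges: 0-r->0 1-q->1 1-q->2 4-q->0 6-q->4
1. fire R0 via {0↦3, 1↦4, 2↦6}  →  V:5 E:4  edges: 0-r->0 1-q->1 1-q->2 4-q->0
2. fire R0 via {0↦5, 1↦0, 2↦4}  →  V:3 E:3  edges: 0-r->0 1-q->1 1-q->2
final graph: no rule applies after step 2
NF nodes: {0:D, 1:C, 2:A}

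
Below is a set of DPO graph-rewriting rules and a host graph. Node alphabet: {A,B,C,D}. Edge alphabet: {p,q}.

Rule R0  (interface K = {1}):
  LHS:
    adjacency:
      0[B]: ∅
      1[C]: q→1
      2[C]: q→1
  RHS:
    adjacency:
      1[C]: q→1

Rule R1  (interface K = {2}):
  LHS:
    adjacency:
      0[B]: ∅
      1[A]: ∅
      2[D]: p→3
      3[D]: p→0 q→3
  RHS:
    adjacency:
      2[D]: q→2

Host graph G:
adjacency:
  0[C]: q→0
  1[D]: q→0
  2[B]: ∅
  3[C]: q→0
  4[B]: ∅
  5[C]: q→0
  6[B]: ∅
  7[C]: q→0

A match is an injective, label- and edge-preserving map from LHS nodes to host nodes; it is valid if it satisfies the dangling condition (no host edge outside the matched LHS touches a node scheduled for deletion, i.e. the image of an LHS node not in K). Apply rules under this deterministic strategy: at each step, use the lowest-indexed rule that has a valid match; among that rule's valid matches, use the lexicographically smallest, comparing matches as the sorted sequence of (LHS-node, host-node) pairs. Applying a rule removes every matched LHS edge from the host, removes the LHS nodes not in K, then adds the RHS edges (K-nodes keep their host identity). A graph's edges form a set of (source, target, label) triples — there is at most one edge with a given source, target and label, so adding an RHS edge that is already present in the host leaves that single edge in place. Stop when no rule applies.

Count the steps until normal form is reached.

Answer: 3

Rewrite trace:
start.  V:8 E:5  edges: 0-q->0 1-q->0 3-q->0 5-q->0 7-q->0
1. fire R0 via {0↦2, 1↦0, 2↦3}  →  V:6 E:4  edges: 0-q->0 1-q->0 5-q->0 7-q->0
2. fire R0 via {0↦4, 1↦0, 2↦5}  →  V:4 E:3  edges: 0-q->0 1-q->0 7-q->0
3. fire R0 via {0↦6, 1↦0, 2↦7}  →  V:2 E:2  edges: 0-q->0 1-q->0
normal form: no rule applies after step 3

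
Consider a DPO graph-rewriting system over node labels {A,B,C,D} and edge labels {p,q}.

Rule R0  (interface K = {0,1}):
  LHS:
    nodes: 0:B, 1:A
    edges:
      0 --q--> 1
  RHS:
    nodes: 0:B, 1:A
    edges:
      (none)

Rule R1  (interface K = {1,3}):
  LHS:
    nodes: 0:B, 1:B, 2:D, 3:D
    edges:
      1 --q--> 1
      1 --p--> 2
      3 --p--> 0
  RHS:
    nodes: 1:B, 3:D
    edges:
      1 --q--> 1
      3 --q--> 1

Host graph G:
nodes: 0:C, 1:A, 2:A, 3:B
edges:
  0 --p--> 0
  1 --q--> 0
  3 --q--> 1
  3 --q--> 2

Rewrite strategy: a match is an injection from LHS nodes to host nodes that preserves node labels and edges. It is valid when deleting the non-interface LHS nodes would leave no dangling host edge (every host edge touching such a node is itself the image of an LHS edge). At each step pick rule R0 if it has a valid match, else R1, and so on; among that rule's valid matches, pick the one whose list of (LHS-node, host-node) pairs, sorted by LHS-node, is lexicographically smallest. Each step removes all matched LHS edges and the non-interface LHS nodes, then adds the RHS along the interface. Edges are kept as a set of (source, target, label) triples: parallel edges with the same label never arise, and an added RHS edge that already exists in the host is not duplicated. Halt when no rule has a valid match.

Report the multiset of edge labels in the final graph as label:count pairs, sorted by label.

Answer: p:1 q:1

Steps:
initial: |V|=4 |E|=4  E = 0-p->0 1-q->0 3-q->1 3-q->2
step 1: apply R0 at {0↦3, 1↦1}  → |V|=4 |E|=3  E = 0-p->0 1-q->0 3-q->2
step 2: apply R0 at {0↦3, 1↦2}  → |V|=4 |E|=2  E = 0-p->0 1-q->0
final graph: no rule applies after step 2
NF edges: [(0, 0, 'p'), (1, 0, 'q')]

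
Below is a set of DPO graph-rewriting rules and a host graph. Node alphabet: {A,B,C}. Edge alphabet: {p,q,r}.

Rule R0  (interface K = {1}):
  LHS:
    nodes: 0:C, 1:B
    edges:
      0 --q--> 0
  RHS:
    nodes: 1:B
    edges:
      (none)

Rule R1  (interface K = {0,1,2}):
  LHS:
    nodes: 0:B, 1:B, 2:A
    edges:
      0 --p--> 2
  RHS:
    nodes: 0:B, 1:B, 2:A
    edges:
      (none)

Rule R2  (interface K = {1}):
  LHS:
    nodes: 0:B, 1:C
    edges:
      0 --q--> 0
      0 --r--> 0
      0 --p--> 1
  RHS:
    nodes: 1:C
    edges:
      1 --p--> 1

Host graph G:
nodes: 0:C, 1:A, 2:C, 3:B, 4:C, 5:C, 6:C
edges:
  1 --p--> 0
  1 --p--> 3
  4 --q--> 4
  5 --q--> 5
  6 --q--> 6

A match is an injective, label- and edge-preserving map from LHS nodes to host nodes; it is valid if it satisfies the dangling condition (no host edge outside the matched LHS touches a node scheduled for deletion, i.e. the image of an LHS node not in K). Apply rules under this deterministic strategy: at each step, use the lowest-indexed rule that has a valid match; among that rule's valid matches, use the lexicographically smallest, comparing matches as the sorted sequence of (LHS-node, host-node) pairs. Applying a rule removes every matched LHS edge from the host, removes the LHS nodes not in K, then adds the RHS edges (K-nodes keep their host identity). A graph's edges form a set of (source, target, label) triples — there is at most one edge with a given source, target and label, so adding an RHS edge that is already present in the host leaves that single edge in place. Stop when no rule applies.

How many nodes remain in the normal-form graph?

[0] host  ⇒  7 nodes, 5 edges  {1-p->0 1-p->3 4-q->4 5-q->5 6-q->6}
[1] R0 @ {0↦4, 1↦3}  ⇒  6 nodes, 4 edges  {1-p->0 1-p->3 5-q->5 6-q->6}
[2] R0 @ {0↦5, 1↦3}  ⇒  5 nodes, 3 edges  {1-p->0 1-p->3 6-q->6}
[3] R0 @ {0↦6, 1↦3}  ⇒  4 nodes, 2 edges  {1-p->0 1-p->3}
final graph: no rule applies after step 3
NF nodes: {0:C, 1:A, 2:C, 3:B}

Answer: 4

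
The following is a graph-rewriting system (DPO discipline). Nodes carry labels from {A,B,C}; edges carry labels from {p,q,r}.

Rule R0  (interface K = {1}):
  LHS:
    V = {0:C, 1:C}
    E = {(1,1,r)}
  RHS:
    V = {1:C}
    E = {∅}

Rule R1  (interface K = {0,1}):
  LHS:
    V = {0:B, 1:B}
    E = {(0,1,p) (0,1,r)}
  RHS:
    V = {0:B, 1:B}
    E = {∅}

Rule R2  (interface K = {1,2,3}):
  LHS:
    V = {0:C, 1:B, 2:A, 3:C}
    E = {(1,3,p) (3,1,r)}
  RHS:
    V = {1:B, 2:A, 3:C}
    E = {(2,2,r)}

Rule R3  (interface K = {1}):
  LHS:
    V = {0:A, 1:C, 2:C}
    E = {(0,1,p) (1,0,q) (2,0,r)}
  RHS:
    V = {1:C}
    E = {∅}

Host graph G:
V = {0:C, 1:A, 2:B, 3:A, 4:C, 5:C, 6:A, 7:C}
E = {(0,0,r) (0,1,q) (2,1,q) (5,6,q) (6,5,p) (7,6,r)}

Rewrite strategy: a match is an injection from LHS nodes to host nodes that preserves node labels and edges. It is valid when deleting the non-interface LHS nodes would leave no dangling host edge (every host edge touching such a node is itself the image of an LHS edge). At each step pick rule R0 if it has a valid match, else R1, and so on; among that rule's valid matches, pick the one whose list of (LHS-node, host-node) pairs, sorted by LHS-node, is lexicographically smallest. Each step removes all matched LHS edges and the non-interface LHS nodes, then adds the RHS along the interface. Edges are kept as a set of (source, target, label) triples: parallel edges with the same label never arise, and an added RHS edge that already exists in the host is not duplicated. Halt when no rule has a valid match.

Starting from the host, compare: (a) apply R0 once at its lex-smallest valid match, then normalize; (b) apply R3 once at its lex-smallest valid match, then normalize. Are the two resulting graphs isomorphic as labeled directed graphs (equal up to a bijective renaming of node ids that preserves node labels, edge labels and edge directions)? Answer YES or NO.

branch R0-first: apply at {0↦4, 1↦0} → |E|=5, then 1 more step(s) → NF |V|=5 |E|=2 V={0:C, 1:A, 2:B, 3:A, 5:C} E=0-q->1 2-q->1
branch R3-first: apply at {0↦6, 1↦5, 2↦7} → |E|=3, then 1 more step(s) → NF |V|=5 |E|=2 V={0:C, 1:A, 2:B, 3:A, 5:C} E=0-q->1 2-q->1
graphs isomorphic (equal up to label-preserving node renaming)

Answer: YES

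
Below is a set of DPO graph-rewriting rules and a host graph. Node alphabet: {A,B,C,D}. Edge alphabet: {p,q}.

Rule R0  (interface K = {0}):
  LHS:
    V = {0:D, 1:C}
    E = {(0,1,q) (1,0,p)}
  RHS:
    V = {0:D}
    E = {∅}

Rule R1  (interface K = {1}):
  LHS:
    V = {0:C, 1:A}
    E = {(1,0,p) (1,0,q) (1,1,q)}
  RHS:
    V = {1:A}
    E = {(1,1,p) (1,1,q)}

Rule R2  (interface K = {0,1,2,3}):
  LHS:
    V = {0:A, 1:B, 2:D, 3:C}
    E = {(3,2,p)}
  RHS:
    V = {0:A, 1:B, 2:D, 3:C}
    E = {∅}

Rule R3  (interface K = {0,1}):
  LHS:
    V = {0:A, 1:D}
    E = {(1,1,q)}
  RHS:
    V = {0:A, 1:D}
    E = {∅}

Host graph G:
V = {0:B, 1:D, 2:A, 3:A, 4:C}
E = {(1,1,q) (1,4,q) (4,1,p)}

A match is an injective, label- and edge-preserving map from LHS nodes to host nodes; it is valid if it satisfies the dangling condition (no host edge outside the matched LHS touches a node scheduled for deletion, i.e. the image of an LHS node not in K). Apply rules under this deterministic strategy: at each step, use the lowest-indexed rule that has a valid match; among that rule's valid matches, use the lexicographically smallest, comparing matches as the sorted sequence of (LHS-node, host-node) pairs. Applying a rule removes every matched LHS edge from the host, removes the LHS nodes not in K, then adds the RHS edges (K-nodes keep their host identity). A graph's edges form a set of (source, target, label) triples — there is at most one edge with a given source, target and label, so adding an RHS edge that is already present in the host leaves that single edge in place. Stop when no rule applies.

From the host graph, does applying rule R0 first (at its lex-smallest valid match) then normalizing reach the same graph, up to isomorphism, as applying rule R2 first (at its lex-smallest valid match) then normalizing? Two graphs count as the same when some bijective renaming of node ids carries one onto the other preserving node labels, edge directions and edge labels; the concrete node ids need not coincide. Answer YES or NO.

branch R0-first: apply at {0↦1, 1↦4} → |E|=1, then 1 more step(s) → NF |V|=4 |E|=0 V={0:B, 1:D, 2:A, 3:A} E=∅
branch R2-first: apply at {0↦2, 1↦0, 2↦1, 3↦4} → |E|=2, then 1 more step(s) → NF |V|=5 |E|=1 V={0:B, 1:D, 2:A, 3:A, 4:C} E=1-q->4
graphs not isomorphic

Answer: NO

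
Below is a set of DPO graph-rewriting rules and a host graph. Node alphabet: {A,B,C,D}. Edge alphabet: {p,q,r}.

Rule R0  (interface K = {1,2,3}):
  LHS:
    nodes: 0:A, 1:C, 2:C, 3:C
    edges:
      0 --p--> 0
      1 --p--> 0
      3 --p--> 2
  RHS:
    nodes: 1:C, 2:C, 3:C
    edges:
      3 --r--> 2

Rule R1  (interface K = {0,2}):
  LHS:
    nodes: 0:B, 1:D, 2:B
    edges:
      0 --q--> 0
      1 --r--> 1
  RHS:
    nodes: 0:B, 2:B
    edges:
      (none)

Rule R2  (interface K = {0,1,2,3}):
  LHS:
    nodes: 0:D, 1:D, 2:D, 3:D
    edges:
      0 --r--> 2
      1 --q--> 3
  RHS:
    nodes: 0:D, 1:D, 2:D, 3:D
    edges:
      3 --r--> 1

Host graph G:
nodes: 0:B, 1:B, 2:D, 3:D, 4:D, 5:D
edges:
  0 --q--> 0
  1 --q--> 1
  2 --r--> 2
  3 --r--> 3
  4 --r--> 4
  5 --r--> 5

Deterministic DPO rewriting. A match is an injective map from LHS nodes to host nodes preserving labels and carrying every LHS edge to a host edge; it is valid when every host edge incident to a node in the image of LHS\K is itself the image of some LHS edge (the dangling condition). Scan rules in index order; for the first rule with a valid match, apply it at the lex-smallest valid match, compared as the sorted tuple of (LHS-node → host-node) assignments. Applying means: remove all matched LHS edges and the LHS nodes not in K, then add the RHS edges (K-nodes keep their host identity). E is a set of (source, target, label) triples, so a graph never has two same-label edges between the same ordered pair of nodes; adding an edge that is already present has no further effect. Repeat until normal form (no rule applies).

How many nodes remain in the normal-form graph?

Answer: 4

Derivation:
[0] host  ⇒  6 nodes, 6 edges  {0-q->0 1-q->1 2-r->2 3-r->3 4-r->4 5-r->5}
[1] R1 @ {0↦0, 1↦2, 2↦1}  ⇒  5 nodes, 4 edges  {1-q->1 3-r->3 4-r->4 5-r->5}
[2] R1 @ {0↦1, 1↦3, 2↦0}  ⇒  4 nodes, 2 edges  {4-r->4 5-r->5}
normal form: no rule applies after step 2
NF nodes: {0:B, 1:B, 4:D, 5:D}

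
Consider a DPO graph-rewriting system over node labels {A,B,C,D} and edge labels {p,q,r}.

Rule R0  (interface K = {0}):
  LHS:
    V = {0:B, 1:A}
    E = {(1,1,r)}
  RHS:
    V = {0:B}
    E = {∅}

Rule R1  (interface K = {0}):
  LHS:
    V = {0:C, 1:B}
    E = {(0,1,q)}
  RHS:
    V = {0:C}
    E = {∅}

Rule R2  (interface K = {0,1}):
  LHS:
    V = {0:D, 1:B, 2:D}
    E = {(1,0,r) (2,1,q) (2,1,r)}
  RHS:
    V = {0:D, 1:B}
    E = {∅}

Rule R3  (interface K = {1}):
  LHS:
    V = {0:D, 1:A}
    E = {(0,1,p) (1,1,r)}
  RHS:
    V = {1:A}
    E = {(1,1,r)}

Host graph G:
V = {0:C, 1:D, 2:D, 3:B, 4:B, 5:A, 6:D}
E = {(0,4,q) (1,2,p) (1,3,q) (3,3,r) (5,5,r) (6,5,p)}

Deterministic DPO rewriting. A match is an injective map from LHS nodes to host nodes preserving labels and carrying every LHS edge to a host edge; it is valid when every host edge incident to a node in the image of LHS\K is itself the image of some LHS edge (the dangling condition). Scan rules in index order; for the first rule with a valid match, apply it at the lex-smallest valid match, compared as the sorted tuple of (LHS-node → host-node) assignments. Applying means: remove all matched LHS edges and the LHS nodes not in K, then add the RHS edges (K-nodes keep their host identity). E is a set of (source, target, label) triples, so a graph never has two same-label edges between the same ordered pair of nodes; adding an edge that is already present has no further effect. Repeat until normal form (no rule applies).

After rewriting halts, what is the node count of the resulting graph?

Answer: 4

Steps:
start.  V:7 E:6  edges: 0-q->4 1-p->2 1-q->3 3-r->3 5-r->5 6-p->5
1. fire R1 via {0↦0, 1↦4}  →  V:6 E:5  edges: 1-p->2 1-q->3 3-r->3 5-r->5 6-p->5
2. fire R3 via {0↦6, 1↦5}  →  V:5 E:4  edges: 1-p->2 1-q->3 3-r->3 5-r->5
3. fire R0 via {0↦3, 1↦5}  →  V:4 E:3  edges: 1-p->2 1-q->3 3-r->3
halt: no rule applies after step 3
NF nodes: {0:C, 1:D, 2:D, 3:B}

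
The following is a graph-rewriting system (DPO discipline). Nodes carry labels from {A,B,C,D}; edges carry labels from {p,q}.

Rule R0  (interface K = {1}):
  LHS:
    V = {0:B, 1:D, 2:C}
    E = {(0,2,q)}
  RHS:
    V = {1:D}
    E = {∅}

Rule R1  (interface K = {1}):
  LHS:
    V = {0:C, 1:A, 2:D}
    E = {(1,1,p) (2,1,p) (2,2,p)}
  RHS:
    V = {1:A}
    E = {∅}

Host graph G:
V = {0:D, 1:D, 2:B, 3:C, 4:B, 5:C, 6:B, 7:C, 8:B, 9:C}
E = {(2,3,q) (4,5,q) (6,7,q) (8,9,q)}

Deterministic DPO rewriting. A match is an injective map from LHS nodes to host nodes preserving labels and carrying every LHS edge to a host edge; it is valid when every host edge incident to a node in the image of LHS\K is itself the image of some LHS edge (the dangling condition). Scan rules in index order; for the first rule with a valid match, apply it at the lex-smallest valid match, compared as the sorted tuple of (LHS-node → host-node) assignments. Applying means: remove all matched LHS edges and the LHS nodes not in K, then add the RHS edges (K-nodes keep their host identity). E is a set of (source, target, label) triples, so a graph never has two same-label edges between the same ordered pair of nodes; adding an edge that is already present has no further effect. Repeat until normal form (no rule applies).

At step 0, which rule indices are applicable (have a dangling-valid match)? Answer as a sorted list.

R0: 8 valid matches — {0↦2, 1↦0, 2↦3}, {0↦2, 1↦1, 2↦3}, {0↦4, 1↦0, 2↦5} (+5 more)
R1: no valid match — LHS pattern not found

Answer: [R0]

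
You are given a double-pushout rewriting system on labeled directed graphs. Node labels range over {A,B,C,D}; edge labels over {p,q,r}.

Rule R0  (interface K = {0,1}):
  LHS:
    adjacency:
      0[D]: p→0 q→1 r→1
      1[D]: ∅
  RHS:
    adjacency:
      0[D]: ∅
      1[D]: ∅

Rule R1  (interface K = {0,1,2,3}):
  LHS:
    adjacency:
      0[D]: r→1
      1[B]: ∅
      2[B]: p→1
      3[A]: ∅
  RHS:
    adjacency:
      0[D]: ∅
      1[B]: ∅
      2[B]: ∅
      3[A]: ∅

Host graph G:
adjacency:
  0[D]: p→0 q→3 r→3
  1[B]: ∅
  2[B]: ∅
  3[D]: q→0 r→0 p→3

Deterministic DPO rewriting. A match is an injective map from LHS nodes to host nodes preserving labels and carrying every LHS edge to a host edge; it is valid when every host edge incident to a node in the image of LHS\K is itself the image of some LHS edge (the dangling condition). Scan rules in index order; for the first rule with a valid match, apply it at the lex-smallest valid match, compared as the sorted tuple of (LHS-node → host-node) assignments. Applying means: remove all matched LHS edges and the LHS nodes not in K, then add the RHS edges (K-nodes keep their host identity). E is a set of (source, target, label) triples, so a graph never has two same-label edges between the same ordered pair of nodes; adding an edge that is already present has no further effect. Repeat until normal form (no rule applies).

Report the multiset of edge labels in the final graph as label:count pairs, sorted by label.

Answer: (no edges)

Steps:
[0] host  ⇒  4 nodes, 6 edges  {0-p->0 0-q->3 0-r->3 3-q->0 3-r->0 3-p->3}
[1] R0 @ {0↦0, 1↦3}  ⇒  4 nodes, 3 edges  {3-q->0 3-r->0 3-p->3}
[2] R0 @ {0↦3, 1↦0}  ⇒  4 nodes, 0 edges  {∅}
final graph: no rule applies after step 2
NF edges: []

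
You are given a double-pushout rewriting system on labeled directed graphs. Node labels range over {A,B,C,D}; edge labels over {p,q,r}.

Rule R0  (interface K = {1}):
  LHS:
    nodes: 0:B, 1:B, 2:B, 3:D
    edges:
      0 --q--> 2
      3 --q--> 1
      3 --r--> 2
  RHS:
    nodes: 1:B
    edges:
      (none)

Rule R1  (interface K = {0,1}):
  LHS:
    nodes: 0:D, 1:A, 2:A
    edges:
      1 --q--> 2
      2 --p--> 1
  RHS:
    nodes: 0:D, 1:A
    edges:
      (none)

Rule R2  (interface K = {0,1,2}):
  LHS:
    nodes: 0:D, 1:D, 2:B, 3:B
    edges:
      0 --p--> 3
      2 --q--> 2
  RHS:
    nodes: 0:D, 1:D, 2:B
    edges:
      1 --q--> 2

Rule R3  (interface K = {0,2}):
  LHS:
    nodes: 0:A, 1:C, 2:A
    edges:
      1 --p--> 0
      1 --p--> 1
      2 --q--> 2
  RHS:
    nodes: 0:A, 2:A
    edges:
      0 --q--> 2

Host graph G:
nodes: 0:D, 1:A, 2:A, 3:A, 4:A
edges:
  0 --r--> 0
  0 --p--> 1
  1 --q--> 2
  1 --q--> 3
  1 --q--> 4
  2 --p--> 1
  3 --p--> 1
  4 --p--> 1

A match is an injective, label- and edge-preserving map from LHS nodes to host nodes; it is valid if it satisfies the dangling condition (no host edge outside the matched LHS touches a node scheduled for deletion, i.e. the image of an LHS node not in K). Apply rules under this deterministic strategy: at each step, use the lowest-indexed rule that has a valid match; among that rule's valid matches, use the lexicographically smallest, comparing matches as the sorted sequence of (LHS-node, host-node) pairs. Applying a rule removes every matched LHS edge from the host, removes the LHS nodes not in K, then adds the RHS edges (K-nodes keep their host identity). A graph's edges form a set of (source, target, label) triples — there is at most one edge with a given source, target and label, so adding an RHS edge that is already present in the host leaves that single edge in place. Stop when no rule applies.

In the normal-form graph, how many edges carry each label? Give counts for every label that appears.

Answer: p:1 r:1

Derivation:
initial: |V|=5 |E|=8  E = 0-r->0 0-p->1 1-q->2 1-q->3 1-q->4 2-p->1 3-p->1 4-p->1
step 1: apply R1 at {0↦0, 1↦1, 2↦2}  → |V|=4 |E|=6  E = 0-r->0 0-p->1 1-q->3 1-q->4 3-p->1 4-p->1
step 2: apply R1 at {0↦0, 1↦1, 2↦3}  → |V|=3 |E|=4  E = 0-r->0 0-p->1 1-q->4 4-p->1
step 3: apply R1 at {0↦0, 1↦1, 2↦4}  → |V|=2 |E|=2  E = 0-r->0 0-p->1
final graph: no rule applies after step 3
NF edges: [(0, 0, 'r'), (0, 1, 'p')]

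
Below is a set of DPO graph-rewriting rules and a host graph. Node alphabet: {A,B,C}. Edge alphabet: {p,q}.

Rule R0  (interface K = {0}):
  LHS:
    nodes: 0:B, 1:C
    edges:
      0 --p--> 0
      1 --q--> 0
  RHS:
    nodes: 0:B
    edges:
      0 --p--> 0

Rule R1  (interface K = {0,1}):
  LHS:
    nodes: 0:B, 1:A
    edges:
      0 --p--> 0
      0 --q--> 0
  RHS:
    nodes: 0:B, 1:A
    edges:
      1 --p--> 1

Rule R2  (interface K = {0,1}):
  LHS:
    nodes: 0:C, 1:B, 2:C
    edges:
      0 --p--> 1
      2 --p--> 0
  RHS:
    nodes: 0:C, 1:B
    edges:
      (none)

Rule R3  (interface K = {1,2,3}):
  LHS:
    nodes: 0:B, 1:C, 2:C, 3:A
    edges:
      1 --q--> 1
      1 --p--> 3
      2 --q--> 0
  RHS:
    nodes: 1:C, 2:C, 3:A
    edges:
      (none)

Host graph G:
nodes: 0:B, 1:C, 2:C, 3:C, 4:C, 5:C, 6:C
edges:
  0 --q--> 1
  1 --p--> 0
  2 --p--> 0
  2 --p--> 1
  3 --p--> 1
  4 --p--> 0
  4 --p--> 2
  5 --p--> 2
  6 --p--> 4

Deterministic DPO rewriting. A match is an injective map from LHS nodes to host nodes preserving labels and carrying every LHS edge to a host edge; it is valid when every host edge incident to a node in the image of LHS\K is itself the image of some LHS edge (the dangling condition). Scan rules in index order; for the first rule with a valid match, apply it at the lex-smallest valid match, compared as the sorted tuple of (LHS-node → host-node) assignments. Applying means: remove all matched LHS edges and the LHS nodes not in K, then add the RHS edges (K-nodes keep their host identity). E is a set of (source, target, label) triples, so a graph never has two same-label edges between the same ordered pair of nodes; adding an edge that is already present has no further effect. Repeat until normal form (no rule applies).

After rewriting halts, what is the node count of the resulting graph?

start.  V:7 E:9  edges: 0-q->1 1-p->0 2-p->0 2-p->1 3-p->1 4-p->0 4-p->2 5-p->2 6-p->4
1. fire R2 via {0↦1, 1↦0, 2↦3}  →  V:6 E:7  edges: 0-q->1 2-p->0 2-p->1 4-p->0 4-p->2 5-p->2 6-p->4
2. fire R2 via {0↦2, 1↦0, 2↦5}  →  V:5 E:5  edges: 0-q->1 2-p->1 4-p->0 4-p->2 6-p->4
3. fire R2 via {0↦4, 1↦0, 2↦6}  →  V:4 E:3  edges: 0-q->1 2-p->1 4-p->2
normal form: no rule applies after step 3
NF nodes: {0:B, 1:C, 2:C, 4:C}

Answer: 4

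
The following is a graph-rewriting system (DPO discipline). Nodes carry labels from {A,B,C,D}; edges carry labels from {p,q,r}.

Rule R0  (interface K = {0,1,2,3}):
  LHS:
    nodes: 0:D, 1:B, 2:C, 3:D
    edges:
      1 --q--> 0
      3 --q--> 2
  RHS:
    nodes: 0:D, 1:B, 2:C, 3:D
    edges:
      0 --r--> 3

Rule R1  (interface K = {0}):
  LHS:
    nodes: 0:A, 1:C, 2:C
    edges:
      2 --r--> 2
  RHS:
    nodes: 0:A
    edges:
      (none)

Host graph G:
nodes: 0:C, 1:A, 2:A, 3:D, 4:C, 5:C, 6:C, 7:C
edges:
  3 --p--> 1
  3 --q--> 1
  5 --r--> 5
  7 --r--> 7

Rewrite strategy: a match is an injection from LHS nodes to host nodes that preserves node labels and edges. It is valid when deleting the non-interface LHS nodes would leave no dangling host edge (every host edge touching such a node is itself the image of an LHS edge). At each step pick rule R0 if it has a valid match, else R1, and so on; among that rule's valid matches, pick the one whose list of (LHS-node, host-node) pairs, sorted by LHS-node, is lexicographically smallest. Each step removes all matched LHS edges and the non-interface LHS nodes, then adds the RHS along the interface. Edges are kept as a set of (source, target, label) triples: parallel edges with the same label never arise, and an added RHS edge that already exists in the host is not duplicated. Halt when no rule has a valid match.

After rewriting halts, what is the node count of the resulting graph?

Answer: 4

Derivation:
start.  V:8 E:4  edges: 3-p->1 3-q->1 5-r->5 7-r->7
1. fire R1 via {0↦1, 1↦0, 2↦5}  →  V:6 E:3  edges: 3-p->1 3-q->1 7-r->7
2. fire R1 via {0↦1, 1↦4, 2↦7}  →  V:4 E:2  edges: 3-p->1 3-q->1
final graph: no rule applies after step 2
NF nodes: {1:A, 2:A, 3:D, 6:C}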